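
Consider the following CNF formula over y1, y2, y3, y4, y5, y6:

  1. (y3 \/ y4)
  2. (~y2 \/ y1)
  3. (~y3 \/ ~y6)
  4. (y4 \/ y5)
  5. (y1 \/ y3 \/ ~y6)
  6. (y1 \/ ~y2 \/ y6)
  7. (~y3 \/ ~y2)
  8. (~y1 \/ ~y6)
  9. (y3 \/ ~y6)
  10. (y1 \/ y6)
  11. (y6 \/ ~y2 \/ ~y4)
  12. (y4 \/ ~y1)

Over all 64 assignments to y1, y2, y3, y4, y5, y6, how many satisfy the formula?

4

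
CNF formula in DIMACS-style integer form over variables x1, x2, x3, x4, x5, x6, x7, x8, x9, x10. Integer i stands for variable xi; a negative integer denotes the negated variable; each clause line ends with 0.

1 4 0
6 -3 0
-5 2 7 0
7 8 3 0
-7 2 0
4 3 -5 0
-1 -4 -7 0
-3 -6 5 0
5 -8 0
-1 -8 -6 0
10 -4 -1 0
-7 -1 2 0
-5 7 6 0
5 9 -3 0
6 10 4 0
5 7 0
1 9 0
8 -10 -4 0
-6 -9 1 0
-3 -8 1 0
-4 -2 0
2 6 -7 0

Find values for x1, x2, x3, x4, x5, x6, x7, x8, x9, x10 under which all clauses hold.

x1 = 1, x2 = 1, x3 = 0, x4 = 0, x5 = 0, x6 = 1, x7 = 1, x8 = 0, x9 = 0, x10 = 1

Check each clause:
  1. (x4 || x1) — x1 is true.
  2. (!x3 || x6) — !x3 is true.
  3. (x7 || x2 || !x5) — x2 is true.
  4. (x8 || x7 || x3) — x7 is true.
  5. (!x7 || x2) — x2 is true.
  6. (!x5 || x4 || x3) — !x5 is true.
  7. (!x7 || !x4 || !x1) — !x4 is true.
  8. (x5 || !x3 || !x6) — !x3 is true.
  9. (x5 || !x8) — !x8 is true.
  10. (!x6 || !x1 || !x8) — !x8 is true.
  11. (!x1 || !x4 || x10) — x10 is true.
  12. (x2 || !x1 || !x7) — x2 is true.
  13. (x7 || x6 || !x5) — !x5 is true.
  14. (x5 || !x3 || x9) — !x3 is true.
  15. (x4 || x6 || x10) — x10 is true.
  16. (x7 || x5) — x7 is true.
  17. (x9 || x1) — x1 is true.
  18. (!x4 || !x10 || x8) — !x4 is true.
  19. (x1 || !x9 || !x6) — x1 is true.
  20. (!x8 || x1 || !x3) — !x8 is true.
  21. (!x4 || !x2) — !x4 is true.
  22. (x2 || !x7 || x6) — x2 is true.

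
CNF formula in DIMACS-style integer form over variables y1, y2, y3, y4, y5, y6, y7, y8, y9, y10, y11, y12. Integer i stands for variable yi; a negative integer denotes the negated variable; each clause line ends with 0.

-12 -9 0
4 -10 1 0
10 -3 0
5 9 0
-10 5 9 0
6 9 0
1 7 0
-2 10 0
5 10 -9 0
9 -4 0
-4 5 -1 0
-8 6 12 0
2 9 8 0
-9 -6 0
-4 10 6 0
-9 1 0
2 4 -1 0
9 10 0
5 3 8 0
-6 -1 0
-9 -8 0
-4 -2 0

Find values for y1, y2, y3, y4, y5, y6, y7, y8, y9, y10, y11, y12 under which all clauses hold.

y1=T, y2=F, y3=T, y4=T, y5=T, y6=F, y7=T, y8=F, y9=T, y10=T, y11=T, y12=F

Pure literal: y5 appears only positively; assign y5 = True.
Pure literal: y7 appears only positively; assign y7 = True.
Try y1 = True.
  then y6 is forced to False.
  then y9 is forced to True.
  then y12 is forced to False.
  then y8 is forced to False.
Set y2 = False and propagate.
  then y4 is forced to True.
  then y10 is forced to True.
y3, y11 are now unconstrained; take y3 = True, y11 = True.
Every clause has at least one true literal under this assignment.
Check each clause:
  1. (!y9 || !y12) — !y12 is true.
  2. (y1 || !y10 || y4) — y1 is true.
  3. (!y3 || y10) — y10 is true.
  4. (y9 || y5) — y9 is true.
  5. (y9 || !y10 || y5) — y9 is true.
  6. (y6 || y9) — y9 is true.
  7. (y1 || y7) — y1 is true.
  8. (!y2 || y10) — y10 is true.
  9. (!y9 || y5 || y10) — y10 is true.
  10. (y9 || !y4) — y9 is true.
  11. (!y4 || y5 || !y1) — y5 is true.
  12. (!y8 || y6 || y12) — !y8 is true.
  13. (y2 || y8 || y9) — y9 is true.
  14. (!y6 || !y9) — !y6 is true.
  15. (y6 || !y4 || y10) — y10 is true.
  16. (y1 || !y9) — y1 is true.
  17. (y4 || !y1 || y2) — y4 is true.
  18. (y9 || y10) — y9 is true.
  19. (y3 || y5 || y8) — y3 is true.
  20. (!y6 || !y1) — !y6 is true.
  21. (!y9 || !y8) — !y8 is true.
  22. (!y2 || !y4) — !y2 is true.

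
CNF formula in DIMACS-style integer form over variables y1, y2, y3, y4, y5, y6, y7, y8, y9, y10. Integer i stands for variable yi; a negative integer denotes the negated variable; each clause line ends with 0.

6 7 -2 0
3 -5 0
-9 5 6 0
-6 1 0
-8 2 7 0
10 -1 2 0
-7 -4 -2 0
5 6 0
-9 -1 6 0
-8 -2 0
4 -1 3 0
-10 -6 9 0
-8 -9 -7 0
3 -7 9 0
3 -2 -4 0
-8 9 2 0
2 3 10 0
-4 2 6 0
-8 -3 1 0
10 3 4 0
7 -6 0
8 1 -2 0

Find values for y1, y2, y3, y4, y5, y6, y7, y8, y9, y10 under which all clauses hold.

Branch on y1: take y1 = False.
  then y6 is forced to False.
  then y5 is forced to True.
  then y3 is forced to True.
  then y8 is forced to False.
  then y2 is forced to False.
  then y4 is forced to False.
y7, y9, y10 are now unconstrained; take y7 = False, y9 = False, y10 = False.
Every clause has at least one true literal under this assignment.

y1=F, y2=F, y3=T, y4=F, y5=T, y6=F, y7=F, y8=F, y9=F, y10=F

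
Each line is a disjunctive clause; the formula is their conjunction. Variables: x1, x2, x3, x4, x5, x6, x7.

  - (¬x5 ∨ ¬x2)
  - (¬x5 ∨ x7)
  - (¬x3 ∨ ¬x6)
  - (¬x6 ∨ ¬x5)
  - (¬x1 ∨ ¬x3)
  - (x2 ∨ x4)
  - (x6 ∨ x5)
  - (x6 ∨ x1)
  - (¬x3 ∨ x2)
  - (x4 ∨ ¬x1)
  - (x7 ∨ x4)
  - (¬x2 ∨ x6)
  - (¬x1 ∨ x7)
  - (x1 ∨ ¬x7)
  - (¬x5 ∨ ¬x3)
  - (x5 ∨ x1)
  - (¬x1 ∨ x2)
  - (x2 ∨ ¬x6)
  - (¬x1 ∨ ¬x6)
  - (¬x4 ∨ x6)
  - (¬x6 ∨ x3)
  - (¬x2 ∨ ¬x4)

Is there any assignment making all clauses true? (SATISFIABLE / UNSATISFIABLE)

UNSATISFIABLE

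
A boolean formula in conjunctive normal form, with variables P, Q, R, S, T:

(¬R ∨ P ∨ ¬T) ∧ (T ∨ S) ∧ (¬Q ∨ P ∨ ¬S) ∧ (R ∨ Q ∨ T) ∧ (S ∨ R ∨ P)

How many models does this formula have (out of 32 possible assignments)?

Case analysis on P and R:
  P=1, R=1: Q free; 3 ways for (S,T) × 2^1 = 6.
  P=1, R=0: 5 of the 8 assignments to (Q,S,T) work.
  P=0, R=1: remaining (Q,S,T) ∈ {(0,1,0)} — 1.
  P=0, R=0: remaining (Q,S,T) ∈ {(0,1,1)} — 1.
Total: 6 + 5 + 1 + 1 = 13.

13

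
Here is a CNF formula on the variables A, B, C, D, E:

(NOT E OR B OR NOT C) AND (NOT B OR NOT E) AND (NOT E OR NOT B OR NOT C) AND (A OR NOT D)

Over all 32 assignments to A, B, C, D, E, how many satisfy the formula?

15

Split on B, then E.
  B=T, E=T: a clause becomes empty — 0.
  B=T, E=F: C free; 3 ways for (A,D) × 2^1 = 6.
  B=F, E=T: remaining (A,C,D) ∈ {(F,F,F); (T,F,F); (T,F,T)} — 3.
  B=F, E=F: C free; 3 ways for (A,D) × 2^1 = 6.
Total: 0 + 6 + 3 + 6 = 15.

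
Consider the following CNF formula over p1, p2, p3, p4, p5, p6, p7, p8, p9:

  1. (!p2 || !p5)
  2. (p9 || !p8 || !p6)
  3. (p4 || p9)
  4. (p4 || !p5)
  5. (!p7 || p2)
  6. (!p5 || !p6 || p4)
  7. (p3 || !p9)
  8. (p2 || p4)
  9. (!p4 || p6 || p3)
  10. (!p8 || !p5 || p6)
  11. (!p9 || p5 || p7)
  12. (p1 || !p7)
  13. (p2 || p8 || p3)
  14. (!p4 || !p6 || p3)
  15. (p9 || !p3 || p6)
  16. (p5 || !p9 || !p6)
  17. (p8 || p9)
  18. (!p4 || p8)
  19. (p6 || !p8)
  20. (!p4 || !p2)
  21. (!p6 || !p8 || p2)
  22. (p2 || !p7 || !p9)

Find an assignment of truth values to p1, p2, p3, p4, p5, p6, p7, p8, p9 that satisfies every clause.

p1 occurs only positively in the remaining clauses — set p1 = True.
Set p2 = True and propagate.
  then p5 is forced to False.
  then p4 is forced to False.
  then p9 is forced to True.
  then p3 is forced to True.
  then p7 is forced to True.
  then p6 is forced to False.
  then p8 is forced to False.

p1=1  p2=1  p3=1  p4=0  p5=0  p6=0  p7=1  p8=0  p9=1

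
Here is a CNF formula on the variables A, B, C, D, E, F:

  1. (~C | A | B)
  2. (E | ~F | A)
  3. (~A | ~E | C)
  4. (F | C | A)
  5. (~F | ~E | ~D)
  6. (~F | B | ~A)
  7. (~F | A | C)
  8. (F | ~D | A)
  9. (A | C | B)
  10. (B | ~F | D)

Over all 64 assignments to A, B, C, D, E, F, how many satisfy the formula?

Split on A, then F.
  A=1, F=1: 5 of the 16 assignments to (B,C,D,E) work.
  A=1, F=0: B, D free; 3 ways for (C,E) × 2^2 = 12.
  A=0, F=1: remaining (B,C,D,E) ∈ {(1,1,0,1)} — 1.
  A=0, F=0: remaining (B,C,D,E) ∈ {(1,1,0,0); (1,1,0,1)} — 2.
Total: 5 + 12 + 1 + 2 = 20.

20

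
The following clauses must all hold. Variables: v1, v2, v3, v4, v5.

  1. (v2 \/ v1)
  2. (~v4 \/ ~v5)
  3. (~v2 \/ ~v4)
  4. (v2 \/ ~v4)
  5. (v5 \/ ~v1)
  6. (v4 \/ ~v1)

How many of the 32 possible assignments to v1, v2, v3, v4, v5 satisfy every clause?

Satisfying assignments:
  v1=0 v2=1 v3=0 v4=0 v5=0
  v1=0 v2=1 v3=0 v4=0 v5=1
  v1=0 v2=1 v3=1 v4=0 v5=0
  v1=0 v2=1 v3=1 v4=0 v5=1
Count: 4.

4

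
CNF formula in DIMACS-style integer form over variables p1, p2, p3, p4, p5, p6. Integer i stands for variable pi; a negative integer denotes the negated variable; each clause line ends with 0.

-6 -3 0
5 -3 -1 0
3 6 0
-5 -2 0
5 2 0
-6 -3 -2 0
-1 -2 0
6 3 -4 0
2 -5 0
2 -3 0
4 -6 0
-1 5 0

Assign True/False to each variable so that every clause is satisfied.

p1=F, p2=T, p3=T, p4=T, p5=F, p6=F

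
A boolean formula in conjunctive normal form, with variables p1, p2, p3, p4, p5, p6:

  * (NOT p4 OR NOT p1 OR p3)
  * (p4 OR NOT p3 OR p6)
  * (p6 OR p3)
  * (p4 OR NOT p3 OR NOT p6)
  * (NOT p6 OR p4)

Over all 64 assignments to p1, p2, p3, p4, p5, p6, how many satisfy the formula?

20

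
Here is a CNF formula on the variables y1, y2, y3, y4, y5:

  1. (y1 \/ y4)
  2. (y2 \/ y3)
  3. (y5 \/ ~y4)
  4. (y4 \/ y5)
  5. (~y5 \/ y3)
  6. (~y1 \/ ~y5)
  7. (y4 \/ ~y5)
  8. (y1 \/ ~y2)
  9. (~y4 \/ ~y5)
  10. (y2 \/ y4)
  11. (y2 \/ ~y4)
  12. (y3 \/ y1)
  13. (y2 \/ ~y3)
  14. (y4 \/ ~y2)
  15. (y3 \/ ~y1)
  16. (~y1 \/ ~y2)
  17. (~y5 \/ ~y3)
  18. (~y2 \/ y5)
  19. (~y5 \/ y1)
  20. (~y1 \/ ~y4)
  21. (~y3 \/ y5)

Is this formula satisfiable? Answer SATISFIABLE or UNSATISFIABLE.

UNSATISFIABLE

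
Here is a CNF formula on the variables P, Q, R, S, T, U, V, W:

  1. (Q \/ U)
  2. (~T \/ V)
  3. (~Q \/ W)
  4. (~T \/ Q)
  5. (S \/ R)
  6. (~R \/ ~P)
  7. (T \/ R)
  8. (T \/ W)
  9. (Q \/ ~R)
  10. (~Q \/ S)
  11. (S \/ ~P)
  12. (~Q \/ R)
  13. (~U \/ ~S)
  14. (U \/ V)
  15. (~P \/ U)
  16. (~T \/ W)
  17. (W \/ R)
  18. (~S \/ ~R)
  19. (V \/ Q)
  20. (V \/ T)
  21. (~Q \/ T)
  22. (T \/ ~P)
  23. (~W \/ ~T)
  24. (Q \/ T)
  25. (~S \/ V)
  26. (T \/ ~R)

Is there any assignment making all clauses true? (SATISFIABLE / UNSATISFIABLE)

UNSATISFIABLE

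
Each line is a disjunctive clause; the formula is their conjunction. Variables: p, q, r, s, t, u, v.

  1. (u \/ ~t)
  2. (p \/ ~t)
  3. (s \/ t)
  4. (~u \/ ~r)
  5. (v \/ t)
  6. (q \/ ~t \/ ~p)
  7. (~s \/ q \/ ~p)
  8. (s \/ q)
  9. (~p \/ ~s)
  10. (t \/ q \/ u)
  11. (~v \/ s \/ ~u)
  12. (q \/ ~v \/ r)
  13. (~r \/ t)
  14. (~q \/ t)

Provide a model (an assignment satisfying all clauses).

p = True, q = True, r = False, s = False, t = True, u = True, v = False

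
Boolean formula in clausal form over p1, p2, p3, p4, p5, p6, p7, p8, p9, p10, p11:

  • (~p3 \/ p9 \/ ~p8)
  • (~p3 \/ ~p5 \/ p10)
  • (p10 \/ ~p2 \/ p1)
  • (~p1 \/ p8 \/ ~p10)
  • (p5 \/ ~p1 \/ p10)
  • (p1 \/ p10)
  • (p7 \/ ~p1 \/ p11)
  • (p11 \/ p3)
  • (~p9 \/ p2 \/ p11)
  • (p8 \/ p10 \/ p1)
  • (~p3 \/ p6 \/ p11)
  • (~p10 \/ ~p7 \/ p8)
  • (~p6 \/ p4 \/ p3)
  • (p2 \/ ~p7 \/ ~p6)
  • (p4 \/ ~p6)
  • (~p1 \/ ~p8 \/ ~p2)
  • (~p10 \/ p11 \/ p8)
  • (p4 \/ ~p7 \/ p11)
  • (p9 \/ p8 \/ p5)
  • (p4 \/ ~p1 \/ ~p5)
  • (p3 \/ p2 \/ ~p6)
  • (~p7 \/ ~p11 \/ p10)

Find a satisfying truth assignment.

p1=F  p2=T  p3=F  p4=F  p5=F  p6=F  p7=F  p8=T  p9=F  p10=T  p11=T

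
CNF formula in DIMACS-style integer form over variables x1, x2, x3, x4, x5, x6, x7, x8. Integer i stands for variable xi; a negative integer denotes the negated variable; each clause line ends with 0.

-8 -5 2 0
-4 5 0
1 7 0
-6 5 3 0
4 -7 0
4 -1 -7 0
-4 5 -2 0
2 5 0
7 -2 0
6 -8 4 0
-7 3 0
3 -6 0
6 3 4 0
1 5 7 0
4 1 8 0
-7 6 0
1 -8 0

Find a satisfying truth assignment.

x3 occurs only positively in the remaining clauses — set x3 = True.
Try x1 = True.
Branch on x2: take x2 = False.
  then x5 is forced to True.
  then x8 is forced to False.
Branch on x4: take x4 = False.
  then x7 is forced to False.
x6 is now unconstrained; take x6 = False.
Every clause has at least one true literal under this assignment.
Check each clause:
  1. {x2, ¬x8, ¬x5} — ¬x8 is true.
  2. {x5, ¬x4} — ¬x4 is true.
  3. {x7, x1} — x1 is true.
  4. {¬x6, x5, x3} — ¬x6 is true.
  5. {¬x7, x4} — ¬x7 is true.
  6. {¬x7, ¬x1, x4} — ¬x7 is true.
  7. {¬x4, ¬x2, x5} — ¬x4 is true.
  8. {x2, x5} — x5 is true.
  9. {x7, ¬x2} — ¬x2 is true.
  10. {x4, ¬x8, x6} — ¬x8 is true.
  11. {¬x7, x3} — ¬x7 is true.
  12. {x3, ¬x6} — ¬x6 is true.
  13. {x3, x4, x6} — x3 is true.
  14. {x1, x5, x7} — x1 is true.
  15. {x1, x4, x8} — x1 is true.
  16. {x6, ¬x7} — ¬x7 is true.
  17. {¬x8, x1} — ¬x8 is true.

x1 = True, x2 = False, x3 = True, x4 = False, x5 = True, x6 = False, x7 = False, x8 = False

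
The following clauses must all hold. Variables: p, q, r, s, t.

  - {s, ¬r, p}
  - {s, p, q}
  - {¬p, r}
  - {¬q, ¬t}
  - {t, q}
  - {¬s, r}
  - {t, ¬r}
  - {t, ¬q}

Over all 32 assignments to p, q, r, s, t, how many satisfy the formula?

3

The models are:
  p=0 q=0 r=1 s=1 t=1
  p=1 q=0 r=1 s=0 t=1
  p=1 q=0 r=1 s=1 t=1
That's 3 in total.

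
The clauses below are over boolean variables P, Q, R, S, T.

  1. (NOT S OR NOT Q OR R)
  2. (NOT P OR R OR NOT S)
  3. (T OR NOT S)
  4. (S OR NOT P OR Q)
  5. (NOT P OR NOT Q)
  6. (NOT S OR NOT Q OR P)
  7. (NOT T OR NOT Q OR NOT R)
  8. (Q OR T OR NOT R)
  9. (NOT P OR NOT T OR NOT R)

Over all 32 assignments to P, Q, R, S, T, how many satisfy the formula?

8

Satisfying assignments:
  P=0 Q=0 R=0 S=0 T=0
  P=0 Q=0 R=0 S=0 T=1
  P=0 Q=0 R=0 S=1 T=1
  P=0 Q=0 R=1 S=0 T=1
  P=0 Q=0 R=1 S=1 T=1
  P=0 Q=1 R=0 S=0 T=0
  P=0 Q=1 R=0 S=0 T=1
  P=0 Q=1 R=1 S=0 T=0
Count: 8.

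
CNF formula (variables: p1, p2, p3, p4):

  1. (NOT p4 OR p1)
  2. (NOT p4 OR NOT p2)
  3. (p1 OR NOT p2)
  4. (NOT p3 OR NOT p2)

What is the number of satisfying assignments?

7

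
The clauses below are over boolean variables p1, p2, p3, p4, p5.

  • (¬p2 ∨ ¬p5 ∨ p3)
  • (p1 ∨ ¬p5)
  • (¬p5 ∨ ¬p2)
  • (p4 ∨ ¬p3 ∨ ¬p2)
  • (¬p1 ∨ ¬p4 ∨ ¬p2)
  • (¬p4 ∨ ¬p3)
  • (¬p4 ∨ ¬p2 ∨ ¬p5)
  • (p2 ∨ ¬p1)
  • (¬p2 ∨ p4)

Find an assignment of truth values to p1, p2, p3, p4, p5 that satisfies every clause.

p5 occurs only negated in the remaining clauses — set p5 = False.
Branch on p1: take p1 = False.
Branch on p2: take p2 = False.
For the remaining variables, p3 = False, p4 = True works.

p1=F, p2=F, p3=F, p4=T, p5=F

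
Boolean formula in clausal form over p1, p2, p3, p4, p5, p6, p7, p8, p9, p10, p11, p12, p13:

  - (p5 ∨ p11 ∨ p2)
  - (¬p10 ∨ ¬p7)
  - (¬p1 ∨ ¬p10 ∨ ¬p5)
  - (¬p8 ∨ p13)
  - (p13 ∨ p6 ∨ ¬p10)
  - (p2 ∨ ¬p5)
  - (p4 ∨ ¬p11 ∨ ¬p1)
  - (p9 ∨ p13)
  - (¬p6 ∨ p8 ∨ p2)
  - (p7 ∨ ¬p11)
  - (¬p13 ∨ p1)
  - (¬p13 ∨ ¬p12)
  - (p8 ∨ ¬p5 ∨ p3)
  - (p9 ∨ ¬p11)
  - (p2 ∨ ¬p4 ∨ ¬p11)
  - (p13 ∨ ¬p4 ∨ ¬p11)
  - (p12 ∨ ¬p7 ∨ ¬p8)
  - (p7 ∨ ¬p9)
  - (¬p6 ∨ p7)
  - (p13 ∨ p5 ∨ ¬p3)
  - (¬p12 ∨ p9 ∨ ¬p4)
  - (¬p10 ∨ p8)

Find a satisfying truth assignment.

p1 = True, p2 = True, p3 = False, p4 = False, p5 = False, p6 = False, p7 = True, p8 = False, p9 = True, p10 = False, p11 = False, p12 = False, p13 = True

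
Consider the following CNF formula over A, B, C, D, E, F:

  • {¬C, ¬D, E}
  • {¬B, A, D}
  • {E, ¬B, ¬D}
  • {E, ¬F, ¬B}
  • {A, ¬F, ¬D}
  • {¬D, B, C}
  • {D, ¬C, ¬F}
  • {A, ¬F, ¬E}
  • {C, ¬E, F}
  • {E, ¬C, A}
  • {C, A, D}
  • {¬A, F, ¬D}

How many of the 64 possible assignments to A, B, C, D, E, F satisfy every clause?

15

Split on D, then A.
  D=1, A=1: remaining (B,C,E,F) ∈ {(0,1,1,1); (1,0,1,1); (1,1,1,1)} — 3.
  D=1, A=0: remaining (B,C,E,F) ∈ {(0,1,1,0); (1,1,1,0)} — 2.
  D=0, A=1: 9 of the 16 assignments to (B,C,E,F) work.
  D=0, A=0: remaining (B,C,E,F) ∈ {(0,1,1,0)} — 1.
Total: 3 + 2 + 9 + 1 = 15.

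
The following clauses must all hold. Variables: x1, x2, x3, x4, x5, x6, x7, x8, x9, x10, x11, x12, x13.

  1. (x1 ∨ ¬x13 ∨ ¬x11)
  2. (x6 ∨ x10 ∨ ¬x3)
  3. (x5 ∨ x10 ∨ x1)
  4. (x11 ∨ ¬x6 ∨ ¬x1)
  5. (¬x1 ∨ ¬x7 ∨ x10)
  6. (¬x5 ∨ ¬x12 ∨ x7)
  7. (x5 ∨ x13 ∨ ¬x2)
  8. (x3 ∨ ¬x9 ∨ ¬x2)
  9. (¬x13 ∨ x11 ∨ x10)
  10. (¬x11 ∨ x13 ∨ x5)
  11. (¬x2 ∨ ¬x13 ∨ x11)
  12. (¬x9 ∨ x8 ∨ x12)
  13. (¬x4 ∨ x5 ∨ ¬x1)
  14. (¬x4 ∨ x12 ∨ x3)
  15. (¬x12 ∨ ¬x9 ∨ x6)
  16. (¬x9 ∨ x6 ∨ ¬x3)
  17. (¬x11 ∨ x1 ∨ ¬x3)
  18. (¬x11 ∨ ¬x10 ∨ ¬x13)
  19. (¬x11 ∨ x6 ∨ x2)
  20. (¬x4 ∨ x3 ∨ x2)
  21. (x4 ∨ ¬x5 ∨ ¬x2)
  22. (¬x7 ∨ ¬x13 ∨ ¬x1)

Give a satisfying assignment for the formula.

Pure literal: x8 appears only positively; assign x8 = True.
Branch on x1: take x1 = False.
Branch on x2: take x2 = True.
The remaining clauses are satisfied by x3 = True, x4 = True, x5 = True, x6 = True, x7 = True, x9 = True, x10 = True, x11 = False, x12 = False, x13 = False.

x1 = F, x2 = T, x3 = T, x4 = T, x5 = T, x6 = T, x7 = T, x8 = T, x9 = T, x10 = T, x11 = F, x12 = F, x13 = F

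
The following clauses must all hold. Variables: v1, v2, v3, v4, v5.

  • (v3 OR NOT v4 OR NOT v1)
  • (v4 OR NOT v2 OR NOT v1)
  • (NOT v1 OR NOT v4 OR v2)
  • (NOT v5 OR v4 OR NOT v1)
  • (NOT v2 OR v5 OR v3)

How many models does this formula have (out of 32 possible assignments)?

18

Split on v1, then v4.
  v1=1, v4=1: remaining (v2,v3,v5) ∈ {(1,1,0); (1,1,1)} — 2.
  v1=1, v4=0: remaining (v2,v3,v5) ∈ {(0,0,0); (0,1,0)} — 2.
  v1=0, v4=1: 7 of the 8 assignments to (v2,v3,v5) work.
  v1=0, v4=0: 7 of the 8 assignments to (v2,v3,v5) work.
Total: 2 + 2 + 7 + 7 = 18.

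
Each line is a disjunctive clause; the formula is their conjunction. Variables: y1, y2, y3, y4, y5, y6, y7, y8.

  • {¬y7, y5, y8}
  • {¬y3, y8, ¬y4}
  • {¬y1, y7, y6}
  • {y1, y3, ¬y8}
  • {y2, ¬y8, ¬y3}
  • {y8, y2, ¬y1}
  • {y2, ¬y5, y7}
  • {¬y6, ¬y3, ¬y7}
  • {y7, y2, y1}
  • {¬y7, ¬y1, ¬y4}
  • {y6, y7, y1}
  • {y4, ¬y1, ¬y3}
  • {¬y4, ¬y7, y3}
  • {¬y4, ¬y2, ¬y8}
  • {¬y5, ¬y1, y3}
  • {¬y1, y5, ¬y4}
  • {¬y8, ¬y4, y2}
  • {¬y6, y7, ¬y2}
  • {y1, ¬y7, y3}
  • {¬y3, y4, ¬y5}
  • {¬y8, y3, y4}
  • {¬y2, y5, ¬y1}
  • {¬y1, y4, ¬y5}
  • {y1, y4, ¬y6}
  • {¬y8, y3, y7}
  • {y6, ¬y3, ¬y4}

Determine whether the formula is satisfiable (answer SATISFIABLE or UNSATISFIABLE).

SATISFIABLE

Set y1 = False and propagate.
The remaining clauses are satisfied by y2 = True, y3 = True, y4 = False, y5 = False, y6 = False, y7 = True, y8 = True.
So y1 = 0, y2 = 1, y3 = 1, y4 = 0, y5 = 0, y6 = 0, y7 = 1, y8 = 1 is a satisfying assignment.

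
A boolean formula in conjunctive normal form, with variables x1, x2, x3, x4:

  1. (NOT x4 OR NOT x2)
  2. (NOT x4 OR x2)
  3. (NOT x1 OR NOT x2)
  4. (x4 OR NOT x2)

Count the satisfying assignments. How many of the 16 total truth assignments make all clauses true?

4

The models are:
  x1=F x2=F x3=F x4=F
  x1=F x2=F x3=T x4=F
  x1=T x2=F x3=F x4=F
  x1=T x2=F x3=T x4=F
Count: 4.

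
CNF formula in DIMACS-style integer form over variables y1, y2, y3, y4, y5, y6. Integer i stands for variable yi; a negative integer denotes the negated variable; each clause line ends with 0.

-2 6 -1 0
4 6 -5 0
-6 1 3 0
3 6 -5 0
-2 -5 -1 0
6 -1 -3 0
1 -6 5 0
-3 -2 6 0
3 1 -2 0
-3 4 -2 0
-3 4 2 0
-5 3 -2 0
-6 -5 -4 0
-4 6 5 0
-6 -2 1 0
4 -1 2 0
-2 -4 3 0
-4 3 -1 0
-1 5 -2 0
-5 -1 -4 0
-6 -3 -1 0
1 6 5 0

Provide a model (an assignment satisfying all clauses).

y1=False  y2=False  y3=True  y4=True  y5=True  y6=False

Try y1 = False.
The remaining clauses are satisfied by y2 = False, y3 = True, y4 = True, y5 = True, y6 = False.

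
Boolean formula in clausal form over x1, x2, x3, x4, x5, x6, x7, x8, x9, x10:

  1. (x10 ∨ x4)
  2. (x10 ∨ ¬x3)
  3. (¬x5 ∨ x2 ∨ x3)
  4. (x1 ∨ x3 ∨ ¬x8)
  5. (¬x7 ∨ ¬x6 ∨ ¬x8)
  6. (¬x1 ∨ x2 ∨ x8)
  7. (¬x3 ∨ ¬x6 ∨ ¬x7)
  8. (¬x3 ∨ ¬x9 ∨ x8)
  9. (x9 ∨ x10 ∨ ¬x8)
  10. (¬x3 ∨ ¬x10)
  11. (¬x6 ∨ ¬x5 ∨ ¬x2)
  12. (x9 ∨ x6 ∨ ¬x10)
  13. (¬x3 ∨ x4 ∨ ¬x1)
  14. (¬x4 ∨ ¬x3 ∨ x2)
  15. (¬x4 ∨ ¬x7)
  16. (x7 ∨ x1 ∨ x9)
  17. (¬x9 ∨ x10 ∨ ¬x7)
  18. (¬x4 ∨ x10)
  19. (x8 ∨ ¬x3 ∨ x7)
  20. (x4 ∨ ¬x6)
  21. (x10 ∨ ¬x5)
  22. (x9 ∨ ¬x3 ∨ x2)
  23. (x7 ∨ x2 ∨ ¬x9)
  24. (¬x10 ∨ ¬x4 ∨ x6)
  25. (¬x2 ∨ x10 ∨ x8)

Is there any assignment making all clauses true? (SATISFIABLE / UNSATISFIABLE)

Pure literal: x5 appears only negated; assign x5 = False.
Try x1 = False.
Branch on x2: take x2 = True.
For the remaining variables, x3 = False, x4 = False, x6 = False, x7 = False, x8 = False, x9 = True, x10 = True works.
Every clause has at least one true literal under this assignment.
So x1=F, x2=T, x3=F, x4=F, x5=F, x6=F, x7=F, x8=F, x9=T, x10=T is a satisfying assignment.

SATISFIABLE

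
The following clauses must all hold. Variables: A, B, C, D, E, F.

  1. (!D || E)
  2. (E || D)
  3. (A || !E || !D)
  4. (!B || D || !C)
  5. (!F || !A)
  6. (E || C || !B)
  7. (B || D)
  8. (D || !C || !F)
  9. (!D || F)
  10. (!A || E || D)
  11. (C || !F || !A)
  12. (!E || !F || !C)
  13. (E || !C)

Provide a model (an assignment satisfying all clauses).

A=T, B=T, C=F, D=F, E=T, F=F

Branch on A: take A = True.
  then F is forced to False.
  then D is forced to False.
  then E is forced to True.
  then B is forced to True.
  then C is forced to False.
Every clause has at least one true literal under this assignment.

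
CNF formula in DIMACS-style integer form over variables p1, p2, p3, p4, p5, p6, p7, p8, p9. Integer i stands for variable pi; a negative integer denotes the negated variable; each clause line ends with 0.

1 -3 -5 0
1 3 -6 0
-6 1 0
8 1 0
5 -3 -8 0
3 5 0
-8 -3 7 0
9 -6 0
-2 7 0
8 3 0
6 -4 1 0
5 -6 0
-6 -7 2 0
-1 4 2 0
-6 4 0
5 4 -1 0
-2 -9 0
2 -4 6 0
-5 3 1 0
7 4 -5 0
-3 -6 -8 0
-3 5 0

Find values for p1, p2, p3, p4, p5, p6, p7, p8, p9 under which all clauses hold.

Try p1 = True.
Branch on p2: take p2 = True.
  then p7 is forced to True.
  then p9 is forced to False.
  then p6 is forced to False.
Try p3 = True.
  then p5 is forced to True.
p4, p8 are now unconstrained; take p4 = True, p8 = True.
Every clause has at least one true literal under this assignment.
Check each clause:
  1. {¬p3, ¬p5, p1} — p1 is true.
  2. {¬p6, p1, p3} — p1 is true.
  3. {¬p6, p1} — p1 is true.
  4. {p1, p8} — p8 is true.
  5. {p5, ¬p8, ¬p3} — p5 is true.
  6. {p5, p3} — p3 is true.
  7. {¬p3, ¬p8, p7} — p7 is true.
  8. {¬p6, p9} — ¬p6 is true.
  9. {p7, ¬p2} — p7 is true.
  10. {p3, p8} — p8 is true.
  11. {¬p4, p6, p1} — p1 is true.
  12. {p5, ¬p6} — ¬p6 is true.
  13. {¬p6, ¬p7, p2} — p2 is true.
  14. {¬p1, p2, p4} — p2 is true.
  15. {p4, ¬p6} — ¬p6 is true.
  16. {p5, p4, ¬p1} — p4 is true.
  17. {¬p9, ¬p2} — ¬p9 is true.
  18. {p2, p6, ¬p4} — p2 is true.
  19. {¬p5, p3, p1} — p1 is true.
  20. {¬p5, p7, p4} — p4 is true.
  21. {¬p3, ¬p8, ¬p6} — ¬p6 is true.
  22. {¬p3, p5} — p5 is true.

p1=T  p2=T  p3=T  p4=T  p5=T  p6=F  p7=T  p8=T  p9=F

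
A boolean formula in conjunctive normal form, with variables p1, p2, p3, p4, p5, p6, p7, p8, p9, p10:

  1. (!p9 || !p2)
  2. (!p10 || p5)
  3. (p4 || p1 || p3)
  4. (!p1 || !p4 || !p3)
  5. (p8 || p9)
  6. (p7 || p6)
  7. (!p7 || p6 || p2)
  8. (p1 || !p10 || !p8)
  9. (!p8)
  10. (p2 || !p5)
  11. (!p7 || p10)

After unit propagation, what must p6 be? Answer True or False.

Unit clause (!p8) sets p8 = False.
From (p8 || p9) and p8 = False: p9 = True.
(!p9 || !p2): since p9 = True, the clause reduces to (!p2). p2 = False.
From (p2 || !p5) and p2 = False: p5 = False.
(!p10 || p5) with p5 = False leaves only !p10, so p10 = False.
(!p7 || p10): since p10 = False, the clause reduces to (!p7). p7 = False.
From (p7 || p6) and p7 = False: p6 = True.

True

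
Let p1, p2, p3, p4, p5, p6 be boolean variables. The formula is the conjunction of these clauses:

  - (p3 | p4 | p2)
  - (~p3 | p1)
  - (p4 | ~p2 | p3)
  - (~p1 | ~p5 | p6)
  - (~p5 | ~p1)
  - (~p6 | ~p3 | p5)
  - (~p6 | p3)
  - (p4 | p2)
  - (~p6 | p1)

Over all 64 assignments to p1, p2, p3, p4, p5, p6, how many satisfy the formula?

Case analysis on p3 and p1:
  p3=1, p1=1: remaining (p2,p4,p5,p6) ∈ {(0,1,0,0); (1,0,0,0); (1,1,0,0)} — 3.
  p3=1, p1=0: a clause becomes empty — 0.
  p3=0, p1=1: remaining (p2,p4,p5,p6) ∈ {(0,1,0,0); (1,1,0,0)} — 2.
  p3=0, p1=0: remaining (p2,p4,p5,p6) ∈ {(0,1,0,0); (0,1,1,0); (1,1,0,0); (1,1,1,0)} — 4.
Total: 3 + 0 + 2 + 4 = 9.

9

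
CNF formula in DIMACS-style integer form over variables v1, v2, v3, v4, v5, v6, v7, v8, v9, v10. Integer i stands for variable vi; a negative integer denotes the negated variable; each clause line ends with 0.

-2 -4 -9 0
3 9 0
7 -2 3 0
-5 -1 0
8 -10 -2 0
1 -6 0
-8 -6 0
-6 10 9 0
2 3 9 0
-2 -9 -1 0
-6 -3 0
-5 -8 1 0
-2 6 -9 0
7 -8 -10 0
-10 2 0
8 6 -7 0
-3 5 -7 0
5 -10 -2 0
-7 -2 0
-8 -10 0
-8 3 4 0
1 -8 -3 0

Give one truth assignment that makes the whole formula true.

v1=False  v2=False  v3=False  v4=True  v5=False  v6=False  v7=False  v8=False  v9=True  v10=False

Set v1 = False and propagate.
  then v6 is forced to False.
For the remaining variables, v2 = False, v3 = False, v4 = True, v5 = False, v7 = False, v8 = False, v9 = True, v10 = False works.
Every clause has at least one true literal under this assignment.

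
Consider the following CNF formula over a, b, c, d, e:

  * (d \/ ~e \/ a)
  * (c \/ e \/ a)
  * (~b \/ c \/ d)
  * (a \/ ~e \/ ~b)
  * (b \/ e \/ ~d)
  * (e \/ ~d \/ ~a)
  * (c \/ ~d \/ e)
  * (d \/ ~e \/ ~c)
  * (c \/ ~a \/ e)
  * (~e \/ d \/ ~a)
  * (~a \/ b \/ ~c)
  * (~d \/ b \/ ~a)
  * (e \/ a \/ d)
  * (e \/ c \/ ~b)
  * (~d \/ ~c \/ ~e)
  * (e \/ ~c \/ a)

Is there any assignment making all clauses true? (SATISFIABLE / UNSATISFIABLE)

SATISFIABLE

Branch on a: take a = False.
Set b = False and propagate.
For the remaining variables, c = False, d = True, e = True works.
So a=False, b=False, c=False, d=True, e=True is a satisfying assignment.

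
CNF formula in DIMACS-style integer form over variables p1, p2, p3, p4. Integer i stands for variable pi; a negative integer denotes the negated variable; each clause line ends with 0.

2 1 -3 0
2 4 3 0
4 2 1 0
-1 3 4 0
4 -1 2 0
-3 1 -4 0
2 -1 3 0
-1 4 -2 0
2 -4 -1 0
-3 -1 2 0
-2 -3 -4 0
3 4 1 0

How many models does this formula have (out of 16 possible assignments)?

4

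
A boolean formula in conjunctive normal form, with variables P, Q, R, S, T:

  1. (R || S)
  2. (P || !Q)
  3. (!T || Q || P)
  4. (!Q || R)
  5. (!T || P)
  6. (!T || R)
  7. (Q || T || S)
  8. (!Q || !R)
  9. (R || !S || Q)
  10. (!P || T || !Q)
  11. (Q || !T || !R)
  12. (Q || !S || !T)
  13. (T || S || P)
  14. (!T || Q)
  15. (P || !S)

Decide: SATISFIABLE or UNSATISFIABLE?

Try P = True.
Set Q = False and propagate.
  then T is forced to False.
  then S is forced to True.
  then R is forced to True.
So P=True  Q=False  R=True  S=True  T=False is a satisfying assignment.

SATISFIABLE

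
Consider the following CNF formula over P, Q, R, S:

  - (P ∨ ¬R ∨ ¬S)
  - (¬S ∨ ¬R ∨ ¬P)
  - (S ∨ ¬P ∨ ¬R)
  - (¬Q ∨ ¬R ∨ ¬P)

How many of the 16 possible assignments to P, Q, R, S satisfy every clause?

10

Case analysis on P and R:
  P=T, R=T: a clause becomes empty — 0.
  P=T, R=F: remaining (Q,S) ∈ {(F,F); (F,T); (T,F); (T,T)} — 4.
  P=F, R=T: remaining (Q,S) ∈ {(F,F); (T,F)} — 2.
  P=F, R=F: remaining (Q,S) ∈ {(F,F); (F,T); (T,F); (T,T)} — 4.
Total: 0 + 4 + 2 + 4 = 10.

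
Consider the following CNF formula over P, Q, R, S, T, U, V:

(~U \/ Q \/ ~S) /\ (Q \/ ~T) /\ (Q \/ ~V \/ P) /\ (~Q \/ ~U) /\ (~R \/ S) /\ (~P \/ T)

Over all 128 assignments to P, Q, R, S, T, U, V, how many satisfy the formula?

22

Split on Q, then P.
  Q=1, P=1: V free; 3 ways for (R,S,T,U) × 2^1 = 6.
  Q=1, P=0: T, V free; 3 ways for (R,S,U) × 2^2 = 12.
  Q=0, P=1: a clause becomes empty — 0.
  Q=0, P=0: remaining (R,S,T,U,V) ∈ {(0,0,0,0,0); (0,0,0,1,0); (0,1,0,0,0); (1,1,0,0,0)} — 4.
Total: 6 + 12 + 0 + 4 = 22.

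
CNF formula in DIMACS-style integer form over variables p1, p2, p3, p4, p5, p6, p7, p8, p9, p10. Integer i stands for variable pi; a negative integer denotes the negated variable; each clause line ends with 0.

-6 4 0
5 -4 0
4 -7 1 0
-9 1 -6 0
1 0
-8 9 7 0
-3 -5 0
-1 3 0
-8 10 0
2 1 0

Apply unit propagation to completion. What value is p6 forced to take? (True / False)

(p1) stands alone — p1 = True.
From (p3 || !p1) and p1 = True: p3 = True.
(!p5 || !p3): since p3 = True, the clause reduces to (!p5). p5 = False.
In (p5 || !p4), p5 is now false; !p4 must hold, so p4 = False.
(p4 || !p6): since p4 = False, the clause reduces to (!p6). p6 = False.

False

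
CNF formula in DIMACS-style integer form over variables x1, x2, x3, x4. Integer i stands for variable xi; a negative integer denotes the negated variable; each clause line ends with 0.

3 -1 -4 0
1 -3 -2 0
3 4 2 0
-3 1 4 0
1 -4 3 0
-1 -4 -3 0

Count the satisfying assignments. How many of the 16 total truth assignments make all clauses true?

5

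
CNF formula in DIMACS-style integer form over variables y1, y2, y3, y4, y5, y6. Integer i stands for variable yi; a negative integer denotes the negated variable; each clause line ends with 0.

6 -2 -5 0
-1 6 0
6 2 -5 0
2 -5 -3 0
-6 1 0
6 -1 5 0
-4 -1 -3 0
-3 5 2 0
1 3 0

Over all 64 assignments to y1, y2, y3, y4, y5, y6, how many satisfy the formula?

12

Split on y1, then y5.
  y1=1, y5=1: 5 of the 16 assignments to (y2,y3,y4,y6) work.
  y1=1, y5=0: 5 of the 16 assignments to (y2,y3,y4,y6) work.
  y1=0, y5=1: a clause becomes empty — 0.
  y1=0, y5=0: remaining (y2,y3,y4,y6) ∈ {(1,1,0,0); (1,1,1,0)} — 2.
Total: 5 + 5 + 0 + 2 = 12.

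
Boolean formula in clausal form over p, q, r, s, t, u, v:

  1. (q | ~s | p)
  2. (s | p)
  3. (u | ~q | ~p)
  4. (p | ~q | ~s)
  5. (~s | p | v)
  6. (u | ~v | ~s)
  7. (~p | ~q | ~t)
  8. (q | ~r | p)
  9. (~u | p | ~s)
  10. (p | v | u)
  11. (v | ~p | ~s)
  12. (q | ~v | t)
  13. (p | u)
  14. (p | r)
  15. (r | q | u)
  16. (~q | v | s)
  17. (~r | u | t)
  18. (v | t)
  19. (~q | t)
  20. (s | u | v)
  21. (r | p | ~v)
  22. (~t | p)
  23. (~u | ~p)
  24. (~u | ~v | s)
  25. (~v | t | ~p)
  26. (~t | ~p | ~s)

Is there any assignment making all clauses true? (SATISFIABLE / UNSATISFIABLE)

Try p = True.
  then u is forced to False.
  then q is forced to False.
  then r is forced to True.
  then t is forced to True.
  then s is forced to False.
  then v is forced to True.
So p=True  q=False  r=True  s=False  t=True  u=False  v=True is a satisfying assignment.

SATISFIABLE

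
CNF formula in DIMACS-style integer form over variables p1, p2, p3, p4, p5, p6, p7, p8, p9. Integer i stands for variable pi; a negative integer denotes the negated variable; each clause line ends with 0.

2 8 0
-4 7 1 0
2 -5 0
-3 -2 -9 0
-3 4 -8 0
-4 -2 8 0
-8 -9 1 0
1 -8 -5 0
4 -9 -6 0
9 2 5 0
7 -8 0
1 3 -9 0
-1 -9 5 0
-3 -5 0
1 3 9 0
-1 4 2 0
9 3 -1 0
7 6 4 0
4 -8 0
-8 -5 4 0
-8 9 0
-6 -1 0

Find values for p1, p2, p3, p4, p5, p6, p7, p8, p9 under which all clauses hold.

Pure literal: p7 appears only positively; assign p7 = True.
Set p1 = False and propagate.
For the remaining variables, p2 = True, p3 = True, p4 = False, p5 = False, p6 = False, p8 = False, p9 = False works.
Every clause has at least one true literal under this assignment.

p1=F, p2=T, p3=T, p4=F, p5=F, p6=F, p7=T, p8=F, p9=F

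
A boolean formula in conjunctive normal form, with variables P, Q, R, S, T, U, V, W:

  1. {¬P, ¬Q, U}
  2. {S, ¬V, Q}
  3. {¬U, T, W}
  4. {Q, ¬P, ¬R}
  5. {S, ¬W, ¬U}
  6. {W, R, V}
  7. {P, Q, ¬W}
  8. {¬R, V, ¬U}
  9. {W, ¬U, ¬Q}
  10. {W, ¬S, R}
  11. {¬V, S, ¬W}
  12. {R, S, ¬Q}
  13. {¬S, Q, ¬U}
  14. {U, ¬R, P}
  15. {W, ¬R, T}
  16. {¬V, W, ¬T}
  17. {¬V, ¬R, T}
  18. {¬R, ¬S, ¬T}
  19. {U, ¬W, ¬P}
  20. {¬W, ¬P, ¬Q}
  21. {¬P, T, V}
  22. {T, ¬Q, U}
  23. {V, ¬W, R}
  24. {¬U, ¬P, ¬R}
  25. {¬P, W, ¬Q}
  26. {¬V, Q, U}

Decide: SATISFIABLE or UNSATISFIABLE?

Set P = False and propagate.
Set Q = True and propagate.
The remaining clauses are satisfied by R = False, S = True, T = True, U = True, V = True, W = True.
So P=F, Q=T, R=F, S=T, T=T, U=T, V=T, W=T is a satisfying assignment.

SATISFIABLE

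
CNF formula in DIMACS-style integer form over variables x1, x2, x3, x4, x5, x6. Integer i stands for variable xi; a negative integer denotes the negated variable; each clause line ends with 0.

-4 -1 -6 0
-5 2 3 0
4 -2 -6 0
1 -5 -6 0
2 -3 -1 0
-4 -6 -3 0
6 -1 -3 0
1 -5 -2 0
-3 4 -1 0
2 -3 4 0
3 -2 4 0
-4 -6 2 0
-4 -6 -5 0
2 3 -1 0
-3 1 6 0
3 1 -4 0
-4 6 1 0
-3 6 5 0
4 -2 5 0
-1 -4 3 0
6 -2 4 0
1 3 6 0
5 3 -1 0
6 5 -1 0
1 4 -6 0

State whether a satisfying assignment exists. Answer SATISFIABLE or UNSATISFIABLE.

UNSATISFIABLE

x1 = True:
  x3 = True:
    propagation gives x2=True, x6=True, x4=False; an empty clause results — contradiction.
  x3 = False:
    propagation gives x2=True, x4=True; an empty clause results — contradiction.
x1 = False:
  x4 = True:
    propagation gives x3=True, x6=False; an empty clause results — contradiction.
  x4 = False:
    propagation gives x6=False, x3=False; an empty clause results — contradiction.
Every branch closes, so no satisfying assignment exists.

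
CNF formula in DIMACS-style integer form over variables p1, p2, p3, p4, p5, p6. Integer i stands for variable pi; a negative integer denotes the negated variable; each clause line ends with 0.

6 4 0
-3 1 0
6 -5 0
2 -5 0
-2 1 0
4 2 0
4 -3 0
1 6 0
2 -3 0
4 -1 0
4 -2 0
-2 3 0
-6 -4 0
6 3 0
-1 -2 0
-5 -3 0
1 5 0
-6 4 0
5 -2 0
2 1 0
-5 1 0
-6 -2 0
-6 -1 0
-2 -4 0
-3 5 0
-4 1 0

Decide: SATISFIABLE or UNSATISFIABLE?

UNSATISFIABLE

p2 = True:
  propagation gives p1=True; an empty clause results — contradiction.
p2 = False:
  propagation gives p5=False, p4=True, p3=False, p6=False; an empty clause results — contradiction.
Every branch closes, so no satisfying assignment exists.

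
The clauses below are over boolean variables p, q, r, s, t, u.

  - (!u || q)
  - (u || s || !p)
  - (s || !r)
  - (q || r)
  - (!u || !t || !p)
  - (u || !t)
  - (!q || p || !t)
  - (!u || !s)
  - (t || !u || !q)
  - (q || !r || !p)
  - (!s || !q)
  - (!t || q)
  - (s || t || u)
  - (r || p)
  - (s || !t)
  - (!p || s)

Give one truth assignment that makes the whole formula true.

p = F, q = F, r = T, s = T, t = F, u = F

Try p = False.
  then r is forced to True.
  then s is forced to True.
  then u is forced to False.
  then t is forced to False.
  then q is forced to False.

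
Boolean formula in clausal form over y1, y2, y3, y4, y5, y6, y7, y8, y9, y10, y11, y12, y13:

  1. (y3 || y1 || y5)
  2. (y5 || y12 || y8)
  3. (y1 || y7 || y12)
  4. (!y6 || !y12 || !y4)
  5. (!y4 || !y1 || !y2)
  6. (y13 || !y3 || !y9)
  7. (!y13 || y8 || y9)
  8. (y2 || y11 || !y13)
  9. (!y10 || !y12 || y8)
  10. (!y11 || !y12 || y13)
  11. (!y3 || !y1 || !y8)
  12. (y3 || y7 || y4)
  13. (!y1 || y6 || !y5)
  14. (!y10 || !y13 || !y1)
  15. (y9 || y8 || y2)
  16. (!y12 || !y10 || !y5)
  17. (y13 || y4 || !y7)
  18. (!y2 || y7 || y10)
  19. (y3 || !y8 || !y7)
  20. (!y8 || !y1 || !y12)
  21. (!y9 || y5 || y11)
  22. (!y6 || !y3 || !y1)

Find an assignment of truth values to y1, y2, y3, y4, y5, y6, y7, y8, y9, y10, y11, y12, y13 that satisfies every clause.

Try y1 = True.
For the remaining variables, y2 = False, y3 = True, y4 = False, y5 = False, y6 = False, y7 = False, y8 = False, y9 = True, y10 = False, y11 = True, y12 = True, y13 = True works.
Check each clause:
  1. (y1 || y5 || y3) — y1 is true.
  2. (y12 || y8 || y5) — y12 is true.
  3. (y7 || y1 || y12) — y1 is true.
  4. (!y12 || !y6 || !y4) — !y6 is true.
  5. (!y2 || !y1 || !y4) — !y4 is true.
  6. (!y9 || !y3 || y13) — y13 is true.
  7. (y9 || y8 || !y13) — y9 is true.
  8. (!y13 || y2 || y11) — y11 is true.
  9. (!y12 || y8 || !y10) — !y10 is true.
  10. (!y12 || y13 || !y11) — y13 is true.
  11. (!y3 || !y8 || !y1) — !y8 is true.
  12. (y3 || y7 || y4) — y3 is true.
  13. (!y1 || y6 || !y5) — !y5 is true.
  14. (!y1 || !y10 || !y13) — !y10 is true.
  15. (y2 || y9 || y8) — y9 is true.
  16. (!y5 || !y10 || !y12) — !y5 is true.
  17. (!y7 || y13 || y4) — !y7 is true.
  18. (y10 || y7 || !y2) — !y2 is true.
  19. (!y8 || !y7 || y3) — !y8 is true.
  20. (!y8 || !y1 || !y12) — !y8 is true.
  21. (y11 || !y9 || y5) — y11 is true.
  22. (!y1 || !y6 || !y3) — !y6 is true.

y1=T, y2=F, y3=T, y4=F, y5=F, y6=F, y7=F, y8=F, y9=T, y10=F, y11=T, y12=T, y13=T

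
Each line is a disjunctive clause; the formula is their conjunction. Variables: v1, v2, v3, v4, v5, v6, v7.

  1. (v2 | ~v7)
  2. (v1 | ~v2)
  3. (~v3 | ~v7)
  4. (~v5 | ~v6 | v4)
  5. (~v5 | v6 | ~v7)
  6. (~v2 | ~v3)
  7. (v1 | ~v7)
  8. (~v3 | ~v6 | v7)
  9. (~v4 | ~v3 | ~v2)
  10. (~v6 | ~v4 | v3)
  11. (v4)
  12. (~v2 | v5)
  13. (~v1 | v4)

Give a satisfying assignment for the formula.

(v4) is a unit clause, so v4 = True.
Pure literal: v1 appears only positively; assign v1 = True.
Branch on v2: take v2 = False.
  then v7 is forced to False.
Branch on v3: take v3 = True.
  then v6 is forced to False.
v5 is now unconstrained; take v5 = False.

v1=True, v2=False, v3=True, v4=True, v5=False, v6=False, v7=False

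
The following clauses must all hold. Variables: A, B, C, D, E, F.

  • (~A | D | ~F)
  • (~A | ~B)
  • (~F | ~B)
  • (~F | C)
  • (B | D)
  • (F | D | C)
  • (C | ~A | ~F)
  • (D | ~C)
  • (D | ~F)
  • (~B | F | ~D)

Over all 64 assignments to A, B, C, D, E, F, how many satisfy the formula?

Case analysis on F and D:
  F=1, D=1: remaining (A,B,C,E) ∈ {(0,0,1,0); (0,0,1,1); (1,0,1,0); (1,0,1,1)} — 4.
  F=1, D=0: a clause becomes empty — 0.
  F=0, D=1: forces B=0; A, C, E free → 2^3 = 8.
  F=0, D=0: a clause becomes empty — 0.
Total: 4 + 0 + 8 + 0 = 12.

12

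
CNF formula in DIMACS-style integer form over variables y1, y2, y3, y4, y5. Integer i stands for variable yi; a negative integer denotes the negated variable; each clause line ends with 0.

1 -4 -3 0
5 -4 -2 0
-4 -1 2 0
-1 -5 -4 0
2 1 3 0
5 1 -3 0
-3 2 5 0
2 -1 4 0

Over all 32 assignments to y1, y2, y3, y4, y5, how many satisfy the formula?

Case analysis on y1 and y2:
  y1=1, y2=1: remaining (y3,y4,y5) ∈ {(0,0,0); (0,0,1); (1,0,0); (1,0,1)} — 4.
  y1=1, y2=0: a clause becomes empty — 0.
  y1=0, y2=1: remaining (y3,y4,y5) ∈ {(0,0,0); (0,0,1); (0,1,1); (1,0,1)} — 4.
  y1=0, y2=0: remaining (y3,y4,y5) ∈ {(1,0,1)} — 1.
Total: 4 + 0 + 4 + 1 = 9.

9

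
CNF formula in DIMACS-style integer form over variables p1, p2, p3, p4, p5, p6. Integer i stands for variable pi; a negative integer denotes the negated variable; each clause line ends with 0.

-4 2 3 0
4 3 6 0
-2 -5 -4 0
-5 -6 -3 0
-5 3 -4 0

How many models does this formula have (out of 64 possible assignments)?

Split on p3, then p4.
  p3=T, p4=T: p1 free; 5 ways for (p2,p5,p6) × 2^1 = 10.
  p3=T, p4=F: p1, p2 free; 3 ways for (p5,p6) × 2^2 = 12.
  p3=F, p4=T: remaining (p1,p2,p5,p6) ∈ {(F,T,F,F); (F,T,F,T); (T,T,F,F); (T,T,F,T)} — 4.
  p3=F, p4=F: forces p6=T; p1, p2, p5 free → 2^3 = 8.
Total: 10 + 12 + 4 + 8 = 34.

34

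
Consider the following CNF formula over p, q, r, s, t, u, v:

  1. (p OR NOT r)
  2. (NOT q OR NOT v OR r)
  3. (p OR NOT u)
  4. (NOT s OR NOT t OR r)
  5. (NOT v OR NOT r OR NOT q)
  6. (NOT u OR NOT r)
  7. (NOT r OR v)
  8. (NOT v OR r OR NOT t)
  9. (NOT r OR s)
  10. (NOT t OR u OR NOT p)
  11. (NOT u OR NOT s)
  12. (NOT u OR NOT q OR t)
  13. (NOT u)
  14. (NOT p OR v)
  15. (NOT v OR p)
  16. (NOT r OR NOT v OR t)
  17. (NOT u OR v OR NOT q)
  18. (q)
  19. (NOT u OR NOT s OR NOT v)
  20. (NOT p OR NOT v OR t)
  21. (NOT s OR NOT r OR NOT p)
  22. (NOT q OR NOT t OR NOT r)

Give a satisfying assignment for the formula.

p=F, q=T, r=F, s=T, t=F, u=F, v=F

(NOT u) is a unit clause, so u = False.
The clause (q) is unit: q must be True.
Set p = False and propagate.
  then r is forced to False.
  then v is forced to False.
The remaining clauses are satisfied by s = True, t = False.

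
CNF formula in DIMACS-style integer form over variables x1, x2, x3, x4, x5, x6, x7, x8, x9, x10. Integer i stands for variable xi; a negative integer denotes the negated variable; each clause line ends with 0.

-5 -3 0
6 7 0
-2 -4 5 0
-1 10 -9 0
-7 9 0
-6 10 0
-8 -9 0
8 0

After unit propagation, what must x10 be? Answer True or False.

True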